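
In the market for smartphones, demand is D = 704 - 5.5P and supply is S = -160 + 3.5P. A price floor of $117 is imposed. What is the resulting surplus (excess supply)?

Surplus = 189

Equilibrium price would be P* = 96, so the floor at 117 binds.
At P = 117: D = 60.5, S = 249.5.
Surplus = 249.5 − 60.5 = 189.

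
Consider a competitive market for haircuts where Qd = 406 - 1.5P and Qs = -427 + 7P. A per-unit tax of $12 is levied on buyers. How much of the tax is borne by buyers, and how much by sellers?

Pre-tax equilibrium: P* = 98, Q* = 259.
Tax on buyers shifts demand to Qd = 406 − 1.5(P + 12) = 388 - 1.5P.
388 - 1.5P = -427 + 7P gives seller price Ps = 1630/17; buyers pay Pb = 1630/17 + 12 = 1834/17.
New quantity: Q = 406 − 1.5(1834/17) = 4151/17.
Buyer burden = 1834/17 − 98 = 168/17; seller burden = 98 − 1630/17 = 36/17.

Buyers bear 168/17, sellers bear 36/17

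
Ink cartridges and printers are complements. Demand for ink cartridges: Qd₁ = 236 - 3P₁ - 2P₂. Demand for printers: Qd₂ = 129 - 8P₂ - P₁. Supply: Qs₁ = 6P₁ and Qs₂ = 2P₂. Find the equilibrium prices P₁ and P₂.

Market 1: 236 - 3P₁ - 2P₂ = 6P₁ → 9P₁ + 2P₂ = 236.
Market 2: 10P₂ + P₁ = 129.
Eliminating P₂: 10×(1) − 2×(2) gives 88P₁ = 2102, so P₁ = 1051/44.
Back-substitute into (2): P₂ = (129 − 1×1051/44) / 10 = 925/88.

P₁ = 1051/44, P₂ = 925/88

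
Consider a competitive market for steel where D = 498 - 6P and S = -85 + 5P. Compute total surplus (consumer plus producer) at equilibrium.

Total surplus = 5940

Equilibrium: 498 - 6P = -85 + 5P gives P* = 53, Q* = 180.
Demand choke price: P = 83; supply starts at P = 17.
CS = ½(83 − 53)(180) = 2700; PS = ½(53 − 17)(180) = 3240.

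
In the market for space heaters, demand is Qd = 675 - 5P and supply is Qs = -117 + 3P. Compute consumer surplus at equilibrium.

Consumer surplus = 3240

Equilibrium: 675 - 5P = -117 + 3P gives P* = 99, Q* = 180.
Demand choke price (Qd = 0): P = 135.
CS = ½(135 − 99)(180) = 3240.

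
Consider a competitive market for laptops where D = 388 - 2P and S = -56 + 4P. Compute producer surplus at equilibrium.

Equilibrium: 388 - 2P = -56 + 4P gives P* = 74, Q* = 240.
Supply starts at P = 14 (where S = 0).
PS = ½(74 − 14)(240) = 7200.

Producer surplus = 7200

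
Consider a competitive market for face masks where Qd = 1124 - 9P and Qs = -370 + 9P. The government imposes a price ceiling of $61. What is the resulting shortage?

Shortage = 396

Equilibrium price would be P* = 83, so the ceiling at 61 binds.
At P = 61: Qd = 1124 − 9(61) = 575, Qs = -370 + 9(61) = 179.
Shortage = 575 − 179 = 396.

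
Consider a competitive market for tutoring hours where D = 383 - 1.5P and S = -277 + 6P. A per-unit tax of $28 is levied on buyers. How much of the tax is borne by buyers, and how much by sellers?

Buyers bear $22.4, sellers bear $5.6

Pre-tax equilibrium: P* = 88, Q* = 251.
Tax on buyers shifts demand to D = 383 − 1.5(P + 28) = 341 - 1.5P.
341 - 1.5P = -277 + 6P gives seller price Ps = 82.4; buyers pay Pb = 82.4 + 28 = 110.4.
New quantity: Q = 383 − 1.5(110.4) = 217.4.
Buyer burden = 110.4 − 88 = 22.4; seller burden = 88 − 82.4 = 5.6.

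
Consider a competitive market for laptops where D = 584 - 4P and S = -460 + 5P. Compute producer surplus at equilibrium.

Equilibrium: 584 - 4P = -460 + 5P gives P* = 116, Q* = 120.
Supply starts at P = 92 (where S = 0).
PS = ½(116 − 92)(120) = 1440.

Producer surplus = 1440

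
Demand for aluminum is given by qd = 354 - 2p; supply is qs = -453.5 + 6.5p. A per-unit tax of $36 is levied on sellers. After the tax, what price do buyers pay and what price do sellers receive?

Pre-tax equilibrium: p* = 95, q* = 164.
Tax on sellers shifts supply to qs = -453.5 + 6.5(p − 36) = -687.5 + 6.5p.
354 - 2p = -687.5 + 6.5p gives buyer price pb = 2083/17; sellers receive ps = 2083/17 − 36 = 1471/17.
New quantity: q = 354 − 2(2083/17) = 1852/17.

Buyers pay 2083/17, sellers receive 1471/17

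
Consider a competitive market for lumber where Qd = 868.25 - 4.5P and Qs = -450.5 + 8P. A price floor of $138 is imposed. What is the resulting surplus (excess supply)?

Surplus = 406.25

Equilibrium price would be P* = 105.5, so the floor at 138 binds.
At P = 138: Qd = 247.25, Qs = 653.5.
Surplus = 653.5 − 247.25 = 406.25.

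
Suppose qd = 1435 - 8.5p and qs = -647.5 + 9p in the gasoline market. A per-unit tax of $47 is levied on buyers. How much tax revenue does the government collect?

Tax revenue = 717361/70

Pre-tax equilibrium: p* = 119, q* = 423.5.
Tax on buyers shifts demand to qd = 1435 − 8.5(p + 47) = 1035.5 - 8.5p.
1035.5 - 8.5p = -647.5 + 9p gives seller price ps = 3366/35; buyers pay pb = 3366/35 + 47 = 5011/35.
New quantity: q = 1435 − 8.5(5011/35) = 15263/70.
Revenue = 47 × 15263/70 = 717361/70.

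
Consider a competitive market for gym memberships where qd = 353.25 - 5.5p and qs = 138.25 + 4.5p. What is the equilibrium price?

Set qd = qs: 353.25 - 5.5p = 138.25 + 4.5p.
215 = 10p, so p* = 21.5.
q* = 353.25 − 5.5(21.5) = 235.

p* = 21.5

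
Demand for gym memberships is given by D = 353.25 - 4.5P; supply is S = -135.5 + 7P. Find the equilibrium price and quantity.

Set D = S: 353.25 - 4.5P = -135.5 + 7P.
488.75 = 11.5P, so P* = 42.5.
Q* = 353.25 − 4.5(42.5) = 162.

P* = 42.5, Q* = 162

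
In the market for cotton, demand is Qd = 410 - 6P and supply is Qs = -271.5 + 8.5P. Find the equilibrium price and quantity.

P* = 47, Q* = 128

Set Qd = Qs: 410 - 6P = -271.5 + 8.5P.
681.5 = 14.5P, so P* = 47.
Q* = 410 − 6(47) = 128.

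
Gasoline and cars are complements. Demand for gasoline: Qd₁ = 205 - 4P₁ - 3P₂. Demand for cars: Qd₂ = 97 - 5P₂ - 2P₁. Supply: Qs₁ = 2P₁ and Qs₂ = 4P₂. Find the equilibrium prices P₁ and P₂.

Market 1: 205 - 4P₁ - 3P₂ = 2P₁ → 6P₁ + 3P₂ = 205.
Market 2: 9P₂ + 2P₁ = 97.
Eliminating P₂: 9×(1) − 3×(2) gives 48P₁ = 1554, so P₁ = 32.375.
Back-substitute into (2): P₂ = (97 − 2×32.375) / 9 = 43/12.

P₁ = 32.375, P₂ = 43/12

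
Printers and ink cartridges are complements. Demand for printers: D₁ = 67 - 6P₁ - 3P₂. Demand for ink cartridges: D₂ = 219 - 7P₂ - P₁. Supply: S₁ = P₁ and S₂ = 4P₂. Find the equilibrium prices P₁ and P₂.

Market 1: 67 - 6P₁ - 3P₂ = P₁ → 7P₁ + 3P₂ = 67.
Market 2: 11P₂ + P₁ = 219.
Eliminating P₂: 11×(1) − 3×(2) gives 74P₁ = 80, so P₁ = 40/37.
Back-substitute into (2): P₂ = (219 − 1×40/37) / 11 = 733/37.

P₁ = 40/37, P₂ = 733/37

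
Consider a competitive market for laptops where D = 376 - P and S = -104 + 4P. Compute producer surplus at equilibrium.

Equilibrium: 376 - P = -104 + 4P gives P* = 96, Q* = 280.
Supply starts at P = 26 (where S = 0).
PS = ½(96 − 26)(280) = 9800.

Producer surplus = 9800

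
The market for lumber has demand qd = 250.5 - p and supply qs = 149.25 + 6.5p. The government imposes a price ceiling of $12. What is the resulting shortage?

Shortage = 11.25

Equilibrium price would be p* = 13.5, so the ceiling at 12 binds.
At p = 12: qd = 250.5 − 1(12) = 238.5, qs = 149.25 + 6.5(12) = 227.25.
Shortage = 238.5 − 227.25 = 11.25.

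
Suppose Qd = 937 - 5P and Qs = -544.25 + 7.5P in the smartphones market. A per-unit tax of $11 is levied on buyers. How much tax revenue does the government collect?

Pre-tax equilibrium: P* = 118.5, Q* = 344.5.
Tax on buyers shifts demand to Qd = 937 − 5(P + 11) = 882 - 5P.
882 - 5P = -544.25 + 7.5P gives seller price Ps = 114.1; buyers pay Pb = 114.1 + 11 = 125.1.
New quantity: Q = 937 − 5(125.1) = 311.5.
Revenue = 11 × 311.5 = 3426.5.

Tax revenue = 3426.5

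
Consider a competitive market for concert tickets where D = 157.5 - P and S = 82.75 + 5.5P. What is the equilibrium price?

Set D = S: 157.5 - P = 82.75 + 5.5P.
74.75 = 6.5P, so P* = 11.5.
Q* = 157.5 − 1(11.5) = 146.

P* = 11.5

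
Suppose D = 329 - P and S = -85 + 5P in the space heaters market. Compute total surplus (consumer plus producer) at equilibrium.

Total surplus = 40560

Equilibrium: 329 - P = -85 + 5P gives P* = 69, Q* = 260.
Demand choke price: P = 329; supply starts at P = 17.
CS = ½(329 − 69)(260) = 33800; PS = ½(69 − 17)(260) = 6760.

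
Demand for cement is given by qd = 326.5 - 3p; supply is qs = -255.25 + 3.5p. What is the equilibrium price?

Set qd = qs: 326.5 - 3p = -255.25 + 3.5p.
581.75 = 6.5p, so p* = 89.5.
q* = 326.5 − 3(89.5) = 58.

p* = 89.5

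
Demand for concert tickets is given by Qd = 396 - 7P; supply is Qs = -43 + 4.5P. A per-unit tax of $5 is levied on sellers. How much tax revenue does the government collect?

Pre-tax equilibrium: P* = 878/23, Q* = 2962/23.
Tax on sellers shifts supply to Qs = -43 + 4.5(P − 5) = -65.5 + 4.5P.
396 - 7P = -65.5 + 4.5P gives buyer price Pb = 923/23; sellers receive Ps = 923/23 − 5 = 808/23.
New quantity: Q = 396 − 7(923/23) = 2647/23.
Revenue = 5 × 2647/23 = 13235/23.

Tax revenue = 13235/23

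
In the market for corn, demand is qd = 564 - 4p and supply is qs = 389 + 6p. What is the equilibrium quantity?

Set qd = qs: 564 - 4p = 389 + 6p.
175 = 10p, so p* = 17.5.
q* = 564 − 4(17.5) = 494.

q* = 494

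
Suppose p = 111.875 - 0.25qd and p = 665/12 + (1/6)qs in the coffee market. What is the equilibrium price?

Set the two price expressions equal: 111.875 - 0.25q = 665/12 + (1/6)q.
1355/24 = (5/12)q, so q* = 135.5.
p* = 111.875 − (0.25)(135.5) = 78.

p* = 78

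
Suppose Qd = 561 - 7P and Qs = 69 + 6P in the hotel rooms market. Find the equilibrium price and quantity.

Set Qd = Qs: 561 - 7P = 69 + 6P.
492 = 13P, so P* = 492/13.
Q* = 561 − 7(492/13) = 3849/13.

P* = 492/13, Q* = 3849/13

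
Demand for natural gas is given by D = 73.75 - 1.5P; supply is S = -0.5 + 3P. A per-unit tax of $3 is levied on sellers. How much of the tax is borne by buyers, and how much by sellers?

Pre-tax equilibrium: P* = 16.5, Q* = 49.
Tax on sellers shifts supply to S = -0.5 + 3(P − 3) = -9.5 + 3P.
73.75 - 1.5P = -9.5 + 3P gives buyer price Pb = 18.5; sellers receive Ps = 18.5 − 3 = 15.5.
New quantity: Q = 73.75 − 1.5(18.5) = 46.
Buyer burden = 18.5 − 16.5 = 2; seller burden = 16.5 − 15.5 = 1.

Buyers bear $2, sellers bear $1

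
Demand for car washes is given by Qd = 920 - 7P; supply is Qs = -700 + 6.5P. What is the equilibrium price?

P* = 120

Set Qd = Qs: 920 - 7P = -700 + 6.5P.
1620 = 13.5P, so P* = 120.
Q* = 920 − 7(120) = 80.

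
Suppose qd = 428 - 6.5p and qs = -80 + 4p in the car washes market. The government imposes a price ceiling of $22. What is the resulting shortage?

Equilibrium price would be p* = 1016/21, so the ceiling at 22 binds.
At p = 22: qd = 428 − 6.5(22) = 285, qs = -80 + 4(22) = 8.
Shortage = 285 − 8 = 277.

Shortage = 277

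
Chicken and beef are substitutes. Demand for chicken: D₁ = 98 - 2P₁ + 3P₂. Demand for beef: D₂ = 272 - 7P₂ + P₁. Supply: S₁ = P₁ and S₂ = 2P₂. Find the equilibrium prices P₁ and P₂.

Market 1: 98 - 2P₁ + 3P₂ = P₁ → 3P₁ - 3P₂ = 98.
Market 2: 9P₂ - P₁ = 272.
Eliminating P₂: 9×(1) + 3×(2) gives 24P₁ = 1698, so P₁ = 70.75.
Back-substitute into (2): P₂ = (272 + 1×70.75) / 9 = 457/12.

P₁ = 70.75, P₂ = 457/12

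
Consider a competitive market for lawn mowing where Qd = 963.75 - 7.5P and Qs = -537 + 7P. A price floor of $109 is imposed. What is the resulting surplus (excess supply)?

Equilibrium price would be P* = 103.5, so the floor at 109 binds.
At P = 109: Qd = 146.25, Qs = 226.
Surplus = 226 − 146.25 = 79.75.

Surplus = 79.75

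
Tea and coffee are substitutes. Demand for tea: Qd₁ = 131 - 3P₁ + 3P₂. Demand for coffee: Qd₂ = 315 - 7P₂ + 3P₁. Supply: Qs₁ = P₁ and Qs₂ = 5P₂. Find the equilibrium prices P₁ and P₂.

Market 1: 131 - 3P₁ + 3P₂ = P₁ → 4P₁ - 3P₂ = 131.
Market 2: 12P₂ - 3P₁ = 315.
Eliminating P₂: 12×(1) + 3×(2) gives 39P₁ = 2517, so P₁ = 839/13.
Back-substitute into (2): P₂ = (315 + 3×839/13) / 12 = 551/13.

P₁ = 839/13, P₂ = 551/13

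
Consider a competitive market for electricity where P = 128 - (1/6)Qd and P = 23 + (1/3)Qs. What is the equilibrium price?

P* = 93

Set the two price expressions equal: 128 - (1/6)Q = 23 + (1/3)Q.
105 = 0.5Q, so Q* = 210.
P* = 128 − (1/6)(210) = 93.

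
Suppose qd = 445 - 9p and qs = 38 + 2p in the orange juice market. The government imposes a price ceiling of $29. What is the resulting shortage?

Shortage = 88

Equilibrium price would be p* = 37, so the ceiling at 29 binds.
At p = 29: qd = 445 − 9(29) = 184, qs = 38 + 2(29) = 96.
Shortage = 184 − 96 = 88.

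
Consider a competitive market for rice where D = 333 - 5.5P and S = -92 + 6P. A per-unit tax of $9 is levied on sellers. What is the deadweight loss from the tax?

Deadweight loss = 2673/23

Pre-tax equilibrium: P* = 850/23, Q* = 2984/23.
Tax on sellers shifts supply to S = -92 + 6(P − 9) = -146 + 6P.
333 - 5.5P = -146 + 6P gives buyer price Pb = 958/23; sellers receive Ps = 958/23 − 9 = 751/23.
New quantity: Q = 333 − 5.5(958/23) = 2390/23.
DWL = ½ × 9 × (2984/23 − 2390/23) = 2673/23.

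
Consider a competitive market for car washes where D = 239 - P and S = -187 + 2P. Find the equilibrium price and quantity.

Set D = S: 239 - P = -187 + 2P.
426 = 3P, so P* = 142.
Q* = 239 − 1(142) = 97.

P* = 142, Q* = 97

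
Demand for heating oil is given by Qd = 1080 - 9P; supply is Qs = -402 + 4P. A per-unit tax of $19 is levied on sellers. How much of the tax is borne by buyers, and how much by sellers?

Buyers bear 76/13, sellers bear 171/13

Pre-tax equilibrium: P* = 114, Q* = 54.
Tax on sellers shifts supply to Qs = -402 + 4(P − 19) = -478 + 4P.
1080 - 9P = -478 + 4P gives buyer price Pb = 1558/13; sellers receive Ps = 1558/13 − 19 = 1311/13.
New quantity: Q = 1080 − 9(1558/13) = 18/13.
Buyer burden = 1558/13 − 114 = 76/13; seller burden = 114 − 1311/13 = 171/13.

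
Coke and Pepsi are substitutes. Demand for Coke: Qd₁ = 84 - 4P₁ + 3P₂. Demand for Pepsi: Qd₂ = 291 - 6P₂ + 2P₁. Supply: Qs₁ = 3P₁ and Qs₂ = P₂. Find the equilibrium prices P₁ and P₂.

P₁ = 1461/43, P₂ = 2205/43

Market 1: 84 - 4P₁ + 3P₂ = 3P₁ → 7P₁ - 3P₂ = 84.
Market 2: 7P₂ - 2P₁ = 291.
Eliminating P₂: 7×(1) + 3×(2) gives 43P₁ = 1461, so P₁ = 1461/43.
Back-substitute into (2): P₂ = (291 + 2×1461/43) / 7 = 2205/43.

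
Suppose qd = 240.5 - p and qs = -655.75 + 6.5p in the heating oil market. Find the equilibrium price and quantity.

Set qd = qs: 240.5 - p = -655.75 + 6.5p.
896.25 = 7.5p, so p* = 119.5.
q* = 240.5 − 1(119.5) = 121.

p* = 119.5, q* = 121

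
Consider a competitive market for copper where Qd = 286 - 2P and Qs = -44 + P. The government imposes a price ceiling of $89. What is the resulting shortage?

Equilibrium price would be P* = 110, so the ceiling at 89 binds.
At P = 89: Qd = 286 − 2(89) = 108, Qs = -44 + 1(89) = 45.
Shortage = 108 − 45 = 63.

Shortage = 63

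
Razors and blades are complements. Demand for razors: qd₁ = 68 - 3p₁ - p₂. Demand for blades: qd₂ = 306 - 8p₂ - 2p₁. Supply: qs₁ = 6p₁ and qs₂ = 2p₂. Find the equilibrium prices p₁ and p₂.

Market 1: 68 - 3p₁ - p₂ = 6p₁ → 9p₁ + p₂ = 68.
Market 2: 10p₂ + 2p₁ = 306.
Eliminating p₂: 10×(1) − 1×(2) gives 88p₁ = 374, so p₁ = 4.25.
Back-substitute into (2): p₂ = (306 − 2×4.25) / 10 = 29.75.

p₁ = 4.25, p₂ = 29.75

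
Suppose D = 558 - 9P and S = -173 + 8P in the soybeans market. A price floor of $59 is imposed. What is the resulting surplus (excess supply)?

Surplus = 272

Equilibrium price would be P* = 43, so the floor at 59 binds.
At P = 59: D = 27, S = 299.
Surplus = 299 − 27 = 272.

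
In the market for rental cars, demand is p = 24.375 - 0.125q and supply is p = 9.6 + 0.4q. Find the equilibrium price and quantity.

p* = 146/7, q* = 197/7

Set the two price expressions equal: 24.375 - 0.125q = 9.6 + 0.4q.
14.775 = 0.525q, so q* = 197/7.
p* = 24.375 − (0.125)(197/7) = 146/7.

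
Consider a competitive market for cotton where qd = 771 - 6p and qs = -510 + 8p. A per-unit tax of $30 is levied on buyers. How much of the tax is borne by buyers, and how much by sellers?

Pre-tax equilibrium: p* = 91.5, q* = 222.
Tax on buyers shifts demand to qd = 771 − 6(p + 30) = 591 - 6p.
591 - 6p = -510 + 8p gives seller price ps = 1101/14; buyers pay pb = 1101/14 + 30 = 1521/14.
New quantity: q = 771 − 6(1521/14) = 834/7.
Buyer burden = 1521/14 − 91.5 = 120/7; seller burden = 91.5 − 1101/14 = 90/7.

Buyers bear 120/7, sellers bear 90/7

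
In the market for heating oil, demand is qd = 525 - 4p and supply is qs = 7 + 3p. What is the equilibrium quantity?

Set qd = qs: 525 - 4p = 7 + 3p.
518 = 7p, so p* = 74.
q* = 525 − 4(74) = 229.

q* = 229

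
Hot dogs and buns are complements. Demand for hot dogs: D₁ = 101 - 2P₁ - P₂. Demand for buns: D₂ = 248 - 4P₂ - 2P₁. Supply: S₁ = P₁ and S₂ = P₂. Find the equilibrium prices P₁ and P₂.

P₁ = 257/13, P₂ = 542/13

Market 1: 101 - 2P₁ - P₂ = P₁ → 3P₁ + P₂ = 101.
Market 2: 5P₂ + 2P₁ = 248.
Eliminating P₂: 5×(1) − 1×(2) gives 13P₁ = 257, so P₁ = 257/13.
Back-substitute into (2): P₂ = (248 − 2×257/13) / 5 = 542/13.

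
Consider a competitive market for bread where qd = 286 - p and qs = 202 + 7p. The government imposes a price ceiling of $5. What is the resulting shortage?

Shortage = 44

Equilibrium price would be p* = 10.5, so the ceiling at 5 binds.
At p = 5: qd = 286 − 1(5) = 281, qs = 202 + 7(5) = 237.
Shortage = 281 − 237 = 44.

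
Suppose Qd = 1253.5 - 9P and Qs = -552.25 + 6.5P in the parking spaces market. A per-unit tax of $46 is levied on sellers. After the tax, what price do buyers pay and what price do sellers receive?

Buyers pay 8419/62, sellers receive 5567/62

Pre-tax equilibrium: P* = 116.5, Q* = 205.
Tax on sellers shifts supply to Qs = -552.25 + 6.5(P − 46) = -851.25 + 6.5P.
1253.5 - 9P = -851.25 + 6.5P gives buyer price Pb = 8419/62; sellers receive Ps = 8419/62 − 46 = 5567/62.
New quantity: Q = 1253.5 − 9(8419/62) = 973/31.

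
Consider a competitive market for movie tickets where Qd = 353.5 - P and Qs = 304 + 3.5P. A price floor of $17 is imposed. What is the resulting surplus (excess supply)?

Surplus = 27

Equilibrium price would be P* = 11, so the floor at 17 binds.
At P = 17: Qd = 336.5, Qs = 363.5.
Surplus = 363.5 − 336.5 = 27.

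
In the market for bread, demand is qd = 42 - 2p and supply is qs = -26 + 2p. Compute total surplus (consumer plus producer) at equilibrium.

Total surplus = 32

Equilibrium: 42 - 2p = -26 + 2p gives p* = 17, q* = 8.
Demand choke price: p = 21; supply starts at p = 13.
CS = ½(21 − 17)(8) = 16; PS = ½(17 − 13)(8) = 16.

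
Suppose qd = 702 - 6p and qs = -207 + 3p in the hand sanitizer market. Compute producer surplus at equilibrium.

Producer surplus = 1536

Equilibrium: 702 - 6p = -207 + 3p gives p* = 101, q* = 96.
Supply starts at p = 69 (where qs = 0).
PS = ½(101 − 69)(96) = 1536.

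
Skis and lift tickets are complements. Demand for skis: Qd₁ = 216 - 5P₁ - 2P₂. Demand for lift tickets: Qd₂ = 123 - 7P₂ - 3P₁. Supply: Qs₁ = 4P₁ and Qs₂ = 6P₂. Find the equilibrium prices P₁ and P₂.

Market 1: 216 - 5P₁ - 2P₂ = 4P₁ → 9P₁ + 2P₂ = 216.
Market 2: 13P₂ + 3P₁ = 123.
Eliminating P₂: 13×(1) − 2×(2) gives 111P₁ = 2562, so P₁ = 854/37.
Back-substitute into (2): P₂ = (123 − 3×854/37) / 13 = 153/37.

P₁ = 854/37, P₂ = 153/37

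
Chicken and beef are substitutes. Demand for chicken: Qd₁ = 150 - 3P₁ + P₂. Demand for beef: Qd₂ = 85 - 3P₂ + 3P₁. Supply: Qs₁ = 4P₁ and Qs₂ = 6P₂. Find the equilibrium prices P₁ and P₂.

P₁ = 287/12, P₂ = 209/12

Market 1: 150 - 3P₁ + P₂ = 4P₁ → 7P₁ - P₂ = 150.
Market 2: 9P₂ - 3P₁ = 85.
Eliminating P₂: 9×(1) + 1×(2) gives 60P₁ = 1435, so P₁ = 287/12.
Back-substitute into (2): P₂ = (85 + 3×287/12) / 9 = 209/12.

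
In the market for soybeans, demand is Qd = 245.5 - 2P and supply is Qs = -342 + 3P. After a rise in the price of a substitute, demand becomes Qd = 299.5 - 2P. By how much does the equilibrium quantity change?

Original equilibrium: P* = 117.5, Q* = 10.5.
New equilibrium: 299.5 - 2P = -342 + 3P, so 641.5 = 5P and P' = 128.3; Q' = 299.5 − 2(128.3) = 42.9.
Change in quantity: 42.9 − 10.5 = 32.4.

ΔQ = 32.4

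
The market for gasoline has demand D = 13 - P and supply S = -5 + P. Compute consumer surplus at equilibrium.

Consumer surplus = 8

Equilibrium: 13 - P = -5 + P gives P* = 9, Q* = 4.
Demand choke price (D = 0): P = 13.
CS = ½(13 − 9)(4) = 8.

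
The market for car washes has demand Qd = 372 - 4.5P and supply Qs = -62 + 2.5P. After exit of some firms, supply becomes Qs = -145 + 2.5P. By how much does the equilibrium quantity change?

Original equilibrium: P* = 62, Q* = 93.
New equilibrium: 372 - 4.5P = -145 + 2.5P, so 517 = 7P and P' = 517/7; Q' = 372 − 4.5(517/7) = 555/14.
Change in quantity: 555/14 − 93 = -747/14.

ΔQ = -747/14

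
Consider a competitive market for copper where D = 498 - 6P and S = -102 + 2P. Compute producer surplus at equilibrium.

Producer surplus = 576

Equilibrium: 498 - 6P = -102 + 2P gives P* = 75, Q* = 48.
Supply starts at P = 51 (where S = 0).
PS = ½(75 − 51)(48) = 576.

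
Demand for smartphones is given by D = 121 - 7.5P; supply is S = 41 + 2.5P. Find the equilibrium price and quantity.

P* = 8, Q* = 61

Set D = S: 121 - 7.5P = 41 + 2.5P.
80 = 10P, so P* = 8.
Q* = 121 − 7.5(8) = 61.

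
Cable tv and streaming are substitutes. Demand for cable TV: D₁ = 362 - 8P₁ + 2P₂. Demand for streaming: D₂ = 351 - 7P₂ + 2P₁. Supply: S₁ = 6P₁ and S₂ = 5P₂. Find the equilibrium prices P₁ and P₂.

Market 1: 362 - 8P₁ + 2P₂ = 6P₁ → 14P₁ - 2P₂ = 362.
Market 2: 12P₂ - 2P₁ = 351.
Eliminating P₂: 12×(1) + 2×(2) gives 164P₁ = 5046, so P₁ = 2523/82.
Back-substitute into (2): P₂ = (351 + 2×2523/82) / 12 = 2819/82.

P₁ = 2523/82, P₂ = 2819/82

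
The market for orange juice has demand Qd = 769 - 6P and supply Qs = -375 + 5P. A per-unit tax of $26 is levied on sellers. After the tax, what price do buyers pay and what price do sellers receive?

Pre-tax equilibrium: P* = 104, Q* = 145.
Tax on sellers shifts supply to Qs = -375 + 5(P − 26) = -505 + 5P.
769 - 6P = -505 + 5P gives buyer price Pb = 1274/11; sellers receive Ps = 1274/11 − 26 = 988/11.
New quantity: Q = 769 − 6(1274/11) = 815/11.

Buyers pay 1274/11, sellers receive 988/11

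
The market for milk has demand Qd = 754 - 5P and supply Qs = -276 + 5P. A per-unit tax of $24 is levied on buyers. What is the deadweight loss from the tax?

Pre-tax equilibrium: P* = 103, Q* = 239.
Tax on buyers shifts demand to Qd = 754 − 5(P + 24) = 634 - 5P.
634 - 5P = -276 + 5P gives seller price Ps = 91; buyers pay Pb = 91 + 24 = 115.
New quantity: Q = 754 − 5(115) = 179.
DWL = ½ × 24 × (239 − 179) = 720.

Deadweight loss = 720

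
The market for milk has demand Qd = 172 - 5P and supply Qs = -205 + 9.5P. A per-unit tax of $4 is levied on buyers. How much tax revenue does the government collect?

Tax revenue = 3352/29

Pre-tax equilibrium: P* = 26, Q* = 42.
Tax on buyers shifts demand to Qd = 172 − 5(P + 4) = 152 - 5P.
152 - 5P = -205 + 9.5P gives seller price Ps = 714/29; buyers pay Pb = 714/29 + 4 = 830/29.
New quantity: Q = 172 − 5(830/29) = 838/29.
Revenue = 4 × 838/29 = 3352/29.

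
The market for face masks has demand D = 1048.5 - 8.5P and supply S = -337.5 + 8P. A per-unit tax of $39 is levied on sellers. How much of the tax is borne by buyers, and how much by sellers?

Pre-tax equilibrium: P* = 84, Q* = 334.5.
Tax on sellers shifts supply to S = -337.5 + 8(P − 39) = -649.5 + 8P.
1048.5 - 8.5P = -649.5 + 8P gives buyer price Pb = 1132/11; sellers receive Ps = 1132/11 − 39 = 703/11.
New quantity: Q = 1048.5 − 8.5(1132/11) = 3823/22.
Buyer burden = 1132/11 − 84 = 208/11; seller burden = 84 − 703/11 = 221/11.

Buyers bear 208/11, sellers bear 221/11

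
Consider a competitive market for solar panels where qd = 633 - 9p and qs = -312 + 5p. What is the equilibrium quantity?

q* = 25.5

Set qd = qs: 633 - 9p = -312 + 5p.
945 = 14p, so p* = 67.5.
q* = 633 − 9(67.5) = 25.5.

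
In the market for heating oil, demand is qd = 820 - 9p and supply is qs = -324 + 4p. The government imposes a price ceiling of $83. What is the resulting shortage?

Shortage = 65

Equilibrium price would be p* = 88, so the ceiling at 83 binds.
At p = 83: qd = 820 − 9(83) = 73, qs = -324 + 4(83) = 8.
Shortage = 73 − 8 = 65.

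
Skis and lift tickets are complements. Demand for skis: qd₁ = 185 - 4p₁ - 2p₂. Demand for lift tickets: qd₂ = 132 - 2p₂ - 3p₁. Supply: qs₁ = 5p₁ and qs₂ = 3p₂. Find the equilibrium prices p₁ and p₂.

Market 1: 185 - 4p₁ - 2p₂ = 5p₁ → 9p₁ + 2p₂ = 185.
Market 2: 5p₂ + 3p₁ = 132.
Eliminating p₂: 5×(1) − 2×(2) gives 39p₁ = 661, so p₁ = 661/39.
Back-substitute into (2): p₂ = (132 − 3×661/39) / 5 = 211/13.

p₁ = 661/39, p₂ = 211/13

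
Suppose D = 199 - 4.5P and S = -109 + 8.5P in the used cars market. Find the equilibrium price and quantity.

Set D = S: 199 - 4.5P = -109 + 8.5P.
308 = 13P, so P* = 308/13.
Q* = 199 − 4.5(308/13) = 1201/13.

P* = 308/13, Q* = 1201/13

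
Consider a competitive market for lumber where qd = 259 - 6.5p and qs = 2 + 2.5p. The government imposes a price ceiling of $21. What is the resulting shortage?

Equilibrium price would be p* = 257/9, so the ceiling at 21 binds.
At p = 21: qd = 259 − 6.5(21) = 122.5, qs = 2 + 2.5(21) = 54.5.
Shortage = 122.5 − 54.5 = 68.

Shortage = 68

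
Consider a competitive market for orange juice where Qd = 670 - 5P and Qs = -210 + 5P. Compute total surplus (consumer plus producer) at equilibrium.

Total surplus = 10580

Equilibrium: 670 - 5P = -210 + 5P gives P* = 88, Q* = 230.
Demand choke price: P = 134; supply starts at P = 42.
CS = ½(134 − 88)(230) = 5290; PS = ½(88 − 42)(230) = 5290.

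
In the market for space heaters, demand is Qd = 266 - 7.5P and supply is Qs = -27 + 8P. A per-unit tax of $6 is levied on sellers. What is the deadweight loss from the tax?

Deadweight loss = 2160/31

Pre-tax equilibrium: P* = 586/31, Q* = 3851/31.
Tax on sellers shifts supply to Qs = -27 + 8(P − 6) = -75 + 8P.
266 - 7.5P = -75 + 8P gives buyer price Pb = 22; sellers receive Ps = 22 − 6 = 16.
New quantity: Q = 266 − 7.5(22) = 101.
DWL = ½ × 6 × (3851/31 − 101) = 2160/31.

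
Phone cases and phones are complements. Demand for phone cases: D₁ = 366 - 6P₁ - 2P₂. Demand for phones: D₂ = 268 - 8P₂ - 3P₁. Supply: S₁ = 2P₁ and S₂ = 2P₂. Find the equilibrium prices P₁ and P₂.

P₁ = 1562/37, P₂ = 523/37

Market 1: 366 - 6P₁ - 2P₂ = 2P₁ → 8P₁ + 2P₂ = 366.
Market 2: 10P₂ + 3P₁ = 268.
Eliminating P₂: 10×(1) − 2×(2) gives 74P₁ = 3124, so P₁ = 1562/37.
Back-substitute into (2): P₂ = (268 − 3×1562/37) / 10 = 523/37.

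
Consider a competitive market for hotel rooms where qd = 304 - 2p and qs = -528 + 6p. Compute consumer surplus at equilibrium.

Consumer surplus = 2304

Equilibrium: 304 - 2p = -528 + 6p gives p* = 104, q* = 96.
Demand choke price (qd = 0): p = 152.
CS = ½(152 − 104)(96) = 2304.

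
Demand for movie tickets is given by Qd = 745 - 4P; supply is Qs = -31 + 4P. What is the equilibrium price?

Set Qd = Qs: 745 - 4P = -31 + 4P.
776 = 8P, so P* = 97.
Q* = 745 − 4(97) = 357.

P* = 97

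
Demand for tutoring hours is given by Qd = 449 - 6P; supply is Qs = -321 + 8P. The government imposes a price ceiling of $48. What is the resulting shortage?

Shortage = 98

Equilibrium price would be P* = 55, so the ceiling at 48 binds.
At P = 48: Qd = 449 − 6(48) = 161, Qs = -321 + 8(48) = 63.
Shortage = 161 − 63 = 98.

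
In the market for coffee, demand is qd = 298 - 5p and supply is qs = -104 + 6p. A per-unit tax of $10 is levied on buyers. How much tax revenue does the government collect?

Tax revenue = 880

Pre-tax equilibrium: p* = 402/11, q* = 1268/11.
Tax on buyers shifts demand to qd = 298 − 5(p + 10) = 248 - 5p.
248 - 5p = -104 + 6p gives seller price ps = 32; buyers pay pb = 32 + 10 = 42.
New quantity: q = 298 − 5(42) = 88.
Revenue = 10 × 88 = 880.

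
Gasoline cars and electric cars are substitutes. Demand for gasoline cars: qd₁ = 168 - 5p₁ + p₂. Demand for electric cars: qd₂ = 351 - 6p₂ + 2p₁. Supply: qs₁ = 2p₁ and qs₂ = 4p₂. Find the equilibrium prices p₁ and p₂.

p₁ = 2031/68, p₂ = 2793/68

Market 1: 168 - 5p₁ + p₂ = 2p₁ → 7p₁ - p₂ = 168.
Market 2: 10p₂ - 2p₁ = 351.
Eliminating p₂: 10×(1) + 1×(2) gives 68p₁ = 2031, so p₁ = 2031/68.
Back-substitute into (2): p₂ = (351 + 2×2031/68) / 10 = 2793/68.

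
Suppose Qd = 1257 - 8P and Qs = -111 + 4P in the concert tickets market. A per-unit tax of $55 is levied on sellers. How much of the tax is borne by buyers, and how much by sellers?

Buyers bear 55/3, sellers bear 110/3

Pre-tax equilibrium: P* = 114, Q* = 345.
Tax on sellers shifts supply to Qs = -111 + 4(P − 55) = -331 + 4P.
1257 - 8P = -331 + 4P gives buyer price Pb = 397/3; sellers receive Ps = 397/3 − 55 = 232/3.
New quantity: Q = 1257 − 8(397/3) = 595/3.
Buyer burden = 397/3 − 114 = 55/3; seller burden = 114 − 232/3 = 110/3.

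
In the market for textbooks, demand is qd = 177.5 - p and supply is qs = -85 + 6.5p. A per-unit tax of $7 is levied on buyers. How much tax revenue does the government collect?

Tax revenue = 28651/30

Pre-tax equilibrium: p* = 35, q* = 142.5.
Tax on buyers shifts demand to qd = 177.5 − 1(p + 7) = 170.5 - p.
170.5 - p = -85 + 6.5p gives seller price ps = 511/15; buyers pay pb = 511/15 + 7 = 616/15.
New quantity: q = 177.5 − 1(616/15) = 4093/30.
Revenue = 7 × 4093/30 = 28651/30.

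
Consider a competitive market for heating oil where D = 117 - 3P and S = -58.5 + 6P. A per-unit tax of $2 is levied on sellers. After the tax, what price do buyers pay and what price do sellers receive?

Pre-tax equilibrium: P* = 19.5, Q* = 58.5.
Tax on sellers shifts supply to S = -58.5 + 6(P − 2) = -70.5 + 6P.
117 - 3P = -70.5 + 6P gives buyer price Pb = 125/6; sellers receive Ps = 125/6 − 2 = 113/6.
New quantity: Q = 117 − 3(125/6) = 54.5.

Buyers pay 125/6, sellers receive 113/6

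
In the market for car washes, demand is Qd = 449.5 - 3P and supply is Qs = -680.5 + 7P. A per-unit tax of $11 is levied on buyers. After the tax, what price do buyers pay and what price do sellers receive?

Pre-tax equilibrium: P* = 113, Q* = 110.5.
Tax on buyers shifts demand to Qd = 449.5 − 3(P + 11) = 416.5 - 3P.
416.5 - 3P = -680.5 + 7P gives seller price Ps = 109.7; buyers pay Pb = 109.7 + 11 = 120.7.
New quantity: Q = 449.5 − 3(120.7) = 87.4.

Buyers pay $120.7, sellers receive $109.7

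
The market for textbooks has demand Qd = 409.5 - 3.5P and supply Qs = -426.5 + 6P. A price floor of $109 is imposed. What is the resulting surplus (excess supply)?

Equilibrium price would be P* = 88, so the floor at 109 binds.
At P = 109: Qd = 28, Qs = 227.5.
Surplus = 227.5 − 28 = 199.5.

Surplus = 199.5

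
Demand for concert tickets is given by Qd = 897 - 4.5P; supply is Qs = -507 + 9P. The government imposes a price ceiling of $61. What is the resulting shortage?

Equilibrium price would be P* = 104, so the ceiling at 61 binds.
At P = 61: Qd = 897 − 4.5(61) = 622.5, Qs = -507 + 9(61) = 42.
Shortage = 622.5 − 42 = 580.5.

Shortage = 580.5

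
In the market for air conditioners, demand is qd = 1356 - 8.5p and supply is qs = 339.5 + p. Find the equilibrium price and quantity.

Set qd = qs: 1356 - 8.5p = 339.5 + p.
1016.5 = 9.5p, so p* = 107.
q* = 1356 − 8.5(107) = 446.5.

p* = 107, q* = 446.5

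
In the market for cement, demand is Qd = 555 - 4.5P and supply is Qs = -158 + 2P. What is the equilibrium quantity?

Q* = 798/13

Set Qd = Qs: 555 - 4.5P = -158 + 2P.
713 = 6.5P, so P* = 1426/13.
Q* = 555 − 4.5(1426/13) = 798/13.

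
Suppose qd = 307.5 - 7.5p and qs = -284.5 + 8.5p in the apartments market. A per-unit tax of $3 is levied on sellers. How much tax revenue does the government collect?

Pre-tax equilibrium: p* = 37, q* = 30.
Tax on sellers shifts supply to qs = -284.5 + 8.5(p − 3) = -310 + 8.5p.
307.5 - 7.5p = -310 + 8.5p gives buyer price pb = 38.59375; sellers receive ps = 38.59375 − 3 = 35.59375.
New quantity: q = 307.5 − 7.5(38.59375) = 18.046875.
Revenue = 3 × 18.046875 = 54.140625.

Tax revenue = 54.140625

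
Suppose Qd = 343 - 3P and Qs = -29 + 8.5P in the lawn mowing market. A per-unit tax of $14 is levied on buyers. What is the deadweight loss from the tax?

Pre-tax equilibrium: P* = 744/23, Q* = 5657/23.
Tax on buyers shifts demand to Qd = 343 − 3(P + 14) = 301 - 3P.
301 - 3P = -29 + 8.5P gives seller price Ps = 660/23; buyers pay Pb = 660/23 + 14 = 982/23.
New quantity: Q = 343 − 3(982/23) = 4943/23.
DWL = ½ × 14 × (5657/23 − 4943/23) = 4998/23.

Deadweight loss = 4998/23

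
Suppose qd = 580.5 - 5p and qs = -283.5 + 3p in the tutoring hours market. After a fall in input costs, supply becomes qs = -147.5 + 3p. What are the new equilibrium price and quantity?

p' = 91, q' = 125.5

Original equilibrium: p* = 108, q* = 40.5.
New equilibrium: 580.5 - 5p = -147.5 + 3p, so 728 = 8p and p' = 91; q' = 580.5 − 5(91) = 125.5.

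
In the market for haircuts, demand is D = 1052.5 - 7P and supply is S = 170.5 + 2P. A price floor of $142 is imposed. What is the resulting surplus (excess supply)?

Equilibrium price would be P* = 98, so the floor at 142 binds.
At P = 142: D = 58.5, S = 454.5.
Surplus = 454.5 − 58.5 = 396.

Surplus = 396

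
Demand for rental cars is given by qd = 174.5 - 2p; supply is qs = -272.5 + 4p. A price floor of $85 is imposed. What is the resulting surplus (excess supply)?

Equilibrium price would be p* = 74.5, so the floor at 85 binds.
At p = 85: qd = 4.5, qs = 67.5.
Surplus = 67.5 − 4.5 = 63.

Surplus = 63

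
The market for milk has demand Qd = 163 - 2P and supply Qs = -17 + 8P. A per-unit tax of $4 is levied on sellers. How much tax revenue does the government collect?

Tax revenue = 482.4

Pre-tax equilibrium: P* = 18, Q* = 127.
Tax on sellers shifts supply to Qs = -17 + 8(P − 4) = -49 + 8P.
163 - 2P = -49 + 8P gives buyer price Pb = 21.2; sellers receive Ps = 21.2 − 4 = 17.2.
New quantity: Q = 163 − 2(21.2) = 120.6.
Revenue = 4 × 120.6 = 482.4.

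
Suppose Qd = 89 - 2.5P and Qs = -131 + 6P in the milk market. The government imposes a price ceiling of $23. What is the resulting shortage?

Equilibrium price would be P* = 440/17, so the ceiling at 23 binds.
At P = 23: Qd = 89 − 2.5(23) = 31.5, Qs = -131 + 6(23) = 7.
Shortage = 31.5 − 7 = 24.5.

Shortage = 24.5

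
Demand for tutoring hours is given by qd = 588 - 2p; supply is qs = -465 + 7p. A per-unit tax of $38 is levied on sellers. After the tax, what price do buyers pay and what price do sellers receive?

Buyers pay 1319/9, sellers receive 977/9

Pre-tax equilibrium: p* = 117, q* = 354.
Tax on sellers shifts supply to qs = -465 + 7(p − 38) = -731 + 7p.
588 - 2p = -731 + 7p gives buyer price pb = 1319/9; sellers receive ps = 1319/9 − 38 = 977/9.
New quantity: q = 588 − 2(1319/9) = 2654/9.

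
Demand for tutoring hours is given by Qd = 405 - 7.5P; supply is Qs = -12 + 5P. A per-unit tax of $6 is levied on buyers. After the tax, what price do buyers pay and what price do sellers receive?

Pre-tax equilibrium: P* = 33.36, Q* = 154.8.
Tax on buyers shifts demand to Qd = 405 − 7.5(P + 6) = 360 - 7.5P.
360 - 7.5P = -12 + 5P gives seller price Ps = 29.76; buyers pay Pb = 29.76 + 6 = 35.76.
New quantity: Q = 405 − 7.5(35.76) = 136.8.

Buyers pay $35.76, sellers receive $29.76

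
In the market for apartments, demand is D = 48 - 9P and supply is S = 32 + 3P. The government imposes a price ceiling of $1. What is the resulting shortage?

Equilibrium price would be P* = 4/3, so the ceiling at 1 binds.
At P = 1: D = 48 − 9(1) = 39, S = 32 + 3(1) = 35.
Shortage = 39 − 35 = 4.

Shortage = 4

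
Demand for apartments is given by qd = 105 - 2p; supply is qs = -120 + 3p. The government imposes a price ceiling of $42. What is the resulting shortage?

Shortage = 15

Equilibrium price would be p* = 45, so the ceiling at 42 binds.
At p = 42: qd = 105 − 2(42) = 21, qs = -120 + 3(42) = 6.
Shortage = 21 − 6 = 15.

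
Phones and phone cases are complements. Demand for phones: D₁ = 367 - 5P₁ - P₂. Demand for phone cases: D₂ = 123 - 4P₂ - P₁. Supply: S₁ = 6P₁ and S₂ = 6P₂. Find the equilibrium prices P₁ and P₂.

Market 1: 367 - 5P₁ - P₂ = 6P₁ → 11P₁ + P₂ = 367.
Market 2: 10P₂ + P₁ = 123.
Eliminating P₂: 10×(1) − 1×(2) gives 109P₁ = 3547, so P₁ = 3547/109.
Back-substitute into (2): P₂ = (123 − 1×3547/109) / 10 = 986/109.

P₁ = 3547/109, P₂ = 986/109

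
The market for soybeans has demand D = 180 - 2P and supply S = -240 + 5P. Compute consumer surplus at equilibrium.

Equilibrium: 180 - 2P = -240 + 5P gives P* = 60, Q* = 60.
Demand choke price (D = 0): P = 90.
CS = ½(90 − 60)(60) = 900.

Consumer surplus = 900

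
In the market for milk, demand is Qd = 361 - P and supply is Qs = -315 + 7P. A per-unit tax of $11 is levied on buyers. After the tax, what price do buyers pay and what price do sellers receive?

Pre-tax equilibrium: P* = 84.5, Q* = 276.5.
Tax on buyers shifts demand to Qd = 361 − 1(P + 11) = 350 - P.
350 - P = -315 + 7P gives seller price Ps = 83.125; buyers pay Pb = 83.125 + 11 = 94.125.
New quantity: Q = 361 − 1(94.125) = 266.875.

Buyers pay $94.125, sellers receive $83.125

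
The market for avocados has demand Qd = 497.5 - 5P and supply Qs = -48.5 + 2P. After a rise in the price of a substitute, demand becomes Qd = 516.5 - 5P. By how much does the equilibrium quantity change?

ΔQ = 38/7

Original equilibrium: P* = 78, Q* = 107.5.
New equilibrium: 516.5 - 5P = -48.5 + 2P, so 565 = 7P and P' = 565/7; Q' = 516.5 − 5(565/7) = 1581/14.
Change in quantity: 1581/14 − 107.5 = 38/7.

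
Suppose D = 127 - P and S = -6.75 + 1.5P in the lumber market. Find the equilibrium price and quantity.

P* = 53.5, Q* = 73.5

Set D = S: 127 - P = -6.75 + 1.5P.
133.75 = 2.5P, so P* = 53.5.
Q* = 127 − 1(53.5) = 73.5.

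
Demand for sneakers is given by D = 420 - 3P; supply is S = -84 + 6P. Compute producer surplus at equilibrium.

Producer surplus = 5292

Equilibrium: 420 - 3P = -84 + 6P gives P* = 56, Q* = 252.
Supply starts at P = 14 (where S = 0).
PS = ½(56 − 14)(252) = 5292.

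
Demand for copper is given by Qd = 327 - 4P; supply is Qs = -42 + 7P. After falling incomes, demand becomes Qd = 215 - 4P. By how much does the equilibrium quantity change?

Original equilibrium: P* = 369/11, Q* = 2121/11.
New equilibrium: 215 - 4P = -42 + 7P, so 257 = 11P and P' = 257/11; Q' = 215 − 4(257/11) = 1337/11.
Change in quantity: 1337/11 − 2121/11 = -784/11.

ΔQ = -784/11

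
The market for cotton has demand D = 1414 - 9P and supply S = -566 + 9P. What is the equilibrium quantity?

Q* = 424

Set D = S: 1414 - 9P = -566 + 9P.
1980 = 18P, so P* = 110.
Q* = 1414 − 9(110) = 424.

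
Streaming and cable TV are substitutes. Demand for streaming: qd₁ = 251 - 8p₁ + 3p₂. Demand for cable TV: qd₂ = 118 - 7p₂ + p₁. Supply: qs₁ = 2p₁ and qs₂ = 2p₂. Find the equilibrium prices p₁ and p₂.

p₁ = 871/29, p₂ = 477/29

Market 1: 251 - 8p₁ + 3p₂ = 2p₁ → 10p₁ - 3p₂ = 251.
Market 2: 9p₂ - p₁ = 118.
Eliminating p₂: 9×(1) + 3×(2) gives 87p₁ = 2613, so p₁ = 871/29.
Back-substitute into (2): p₂ = (118 + 1×871/29) / 9 = 477/29.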